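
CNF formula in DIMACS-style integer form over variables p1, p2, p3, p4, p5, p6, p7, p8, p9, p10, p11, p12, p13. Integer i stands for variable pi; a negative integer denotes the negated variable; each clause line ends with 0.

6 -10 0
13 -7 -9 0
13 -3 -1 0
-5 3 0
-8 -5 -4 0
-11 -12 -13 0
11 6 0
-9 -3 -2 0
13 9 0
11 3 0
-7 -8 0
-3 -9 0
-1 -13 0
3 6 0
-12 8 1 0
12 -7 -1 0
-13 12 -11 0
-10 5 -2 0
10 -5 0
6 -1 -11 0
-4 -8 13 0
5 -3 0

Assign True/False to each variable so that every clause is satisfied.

p1=1  p2=0  p3=0  p4=0  p5=0  p6=1  p7=0  p8=1  p9=1  p10=1  p11=1  p12=1  p13=0

Check each clause:
  1. (¬p10 ∨ p6) — p6 is true.
  2. (¬p9 ∨ p13 ∨ ¬p7) — ¬p7 is true.
  3. (¬p1 ∨ p13 ∨ ¬p3) — ¬p3 is true.
  4. (¬p5 ∨ p3) — ¬p5 is true.
  5. (¬p5 ∨ ¬p8 ∨ ¬p4) — ¬p5 is true.
  6. (¬p13 ∨ ¬p11 ∨ ¬p12) — ¬p13 is true.
  7. (p11 ∨ p6) — p11 is true.
  8. (¬p9 ∨ ¬p2 ∨ ¬p3) — ¬p3 is true.
  9. (p13 ∨ p9) — p9 is true.
  10. (p3 ∨ p11) — p11 is true.
  11. (¬p8 ∨ ¬p7) — ¬p7 is true.
  12. (¬p9 ∨ ¬p3) — ¬p3 is true.
  13. (¬p1 ∨ ¬p13) — ¬p13 is true.
  14. (p3 ∨ p6) — p6 is true.
  15. (¬p12 ∨ p8 ∨ p1) — p8 is true.
  16. (¬p7 ∨ p12 ∨ ¬p1) — ¬p7 is true.
  17. (¬p13 ∨ ¬p11 ∨ p12) — ¬p13 is true.
  18. (¬p2 ∨ ¬p10 ∨ p5) — ¬p2 is true.
  19. (¬p5 ∨ p10) — p10 is true.
  20. (¬p11 ∨ ¬p1 ∨ p6) — p6 is true.
  21. (¬p4 ∨ p13 ∨ ¬p8) — ¬p4 is true.
  22. (p5 ∨ ¬p3) — ¬p3 is true.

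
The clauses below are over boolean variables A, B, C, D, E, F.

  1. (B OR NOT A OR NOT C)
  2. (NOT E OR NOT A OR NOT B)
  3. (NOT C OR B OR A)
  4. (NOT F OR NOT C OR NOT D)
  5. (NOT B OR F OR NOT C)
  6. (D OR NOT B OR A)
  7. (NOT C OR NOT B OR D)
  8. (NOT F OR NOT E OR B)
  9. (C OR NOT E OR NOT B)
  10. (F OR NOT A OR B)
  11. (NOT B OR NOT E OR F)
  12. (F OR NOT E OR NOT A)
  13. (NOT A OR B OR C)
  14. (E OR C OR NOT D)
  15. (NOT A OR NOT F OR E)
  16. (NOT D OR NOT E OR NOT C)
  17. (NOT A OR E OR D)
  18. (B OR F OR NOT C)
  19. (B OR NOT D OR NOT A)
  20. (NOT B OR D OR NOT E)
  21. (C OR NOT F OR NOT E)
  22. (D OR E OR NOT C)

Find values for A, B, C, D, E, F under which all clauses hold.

A=False, B=False, C=False, D=False, E=True, F=False

Set A = False and propagate.
Branch on B: take B = False.
  then C is forced to False.
For the remaining variables, D = False, E = True, F = False works.
Every clause has at least one true literal under this assignment.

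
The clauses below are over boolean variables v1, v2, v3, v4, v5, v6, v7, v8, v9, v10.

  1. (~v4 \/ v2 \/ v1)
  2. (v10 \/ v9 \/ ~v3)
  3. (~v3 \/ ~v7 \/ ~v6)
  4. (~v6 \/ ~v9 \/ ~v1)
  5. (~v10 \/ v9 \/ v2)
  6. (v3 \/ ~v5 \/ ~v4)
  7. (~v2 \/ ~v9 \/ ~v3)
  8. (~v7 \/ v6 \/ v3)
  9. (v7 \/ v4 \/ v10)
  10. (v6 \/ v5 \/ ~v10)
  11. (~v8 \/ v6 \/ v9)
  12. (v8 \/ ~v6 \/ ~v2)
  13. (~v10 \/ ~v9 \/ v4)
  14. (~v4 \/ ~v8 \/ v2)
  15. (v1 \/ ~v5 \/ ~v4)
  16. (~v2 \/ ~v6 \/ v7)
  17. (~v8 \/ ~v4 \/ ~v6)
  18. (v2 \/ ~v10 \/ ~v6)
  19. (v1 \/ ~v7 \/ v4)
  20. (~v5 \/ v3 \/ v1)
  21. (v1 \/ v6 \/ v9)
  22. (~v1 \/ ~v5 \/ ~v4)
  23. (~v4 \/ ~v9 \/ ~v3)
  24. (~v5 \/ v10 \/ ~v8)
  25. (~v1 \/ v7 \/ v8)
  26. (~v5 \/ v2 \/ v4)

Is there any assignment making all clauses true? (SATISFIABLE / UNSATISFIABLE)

SATISFIABLE

Try v1 = True.
The remaining clauses are satisfied by v2 = True, v3 = False, v4 = True, v5 = False, v6 = False, v7 = False, v8 = True, v9 = True, v10 = False.
So v1=1, v2=1, v3=0, v4=1, v5=0, v6=0, v7=0, v8=1, v9=1, v10=0 is a satisfying assignment.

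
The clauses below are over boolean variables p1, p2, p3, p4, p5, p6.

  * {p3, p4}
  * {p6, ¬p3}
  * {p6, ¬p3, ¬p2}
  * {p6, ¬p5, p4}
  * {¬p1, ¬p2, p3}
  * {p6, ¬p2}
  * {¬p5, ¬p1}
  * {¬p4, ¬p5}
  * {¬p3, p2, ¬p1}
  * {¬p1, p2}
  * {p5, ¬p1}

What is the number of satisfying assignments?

Case analysis on p1 and p2:
  p1=1, p2=1: a clause becomes empty — 0.
  p1=1, p2=0: a clause becomes empty — 0.
  p1=0, p2=1: remaining (p3,p4,p5,p6) ∈ {(0,1,0,1); (1,0,0,1); (1,0,1,1); (1,1,0,1)} — 4.
  p1=0, p2=0: 5 of the 16 assignments to (p3,p4,p5,p6) work.
Total: 0 + 0 + 4 + 5 = 9.

9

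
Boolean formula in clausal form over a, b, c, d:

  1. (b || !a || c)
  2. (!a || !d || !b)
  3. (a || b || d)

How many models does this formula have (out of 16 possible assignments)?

10

Case analysis on a and b:
  a=1, b=1: remaining (c,d) ∈ {(0,0); (1,0)} — 2.
  a=1, b=0: remaining (c,d) ∈ {(1,0); (1,1)} — 2.
  a=0, b=1: remaining (c,d) ∈ {(0,0); (0,1); (1,0); (1,1)} — 4.
  a=0, b=0: remaining (c,d) ∈ {(0,1); (1,1)} — 2.
Total: 2 + 2 + 4 + 2 = 10.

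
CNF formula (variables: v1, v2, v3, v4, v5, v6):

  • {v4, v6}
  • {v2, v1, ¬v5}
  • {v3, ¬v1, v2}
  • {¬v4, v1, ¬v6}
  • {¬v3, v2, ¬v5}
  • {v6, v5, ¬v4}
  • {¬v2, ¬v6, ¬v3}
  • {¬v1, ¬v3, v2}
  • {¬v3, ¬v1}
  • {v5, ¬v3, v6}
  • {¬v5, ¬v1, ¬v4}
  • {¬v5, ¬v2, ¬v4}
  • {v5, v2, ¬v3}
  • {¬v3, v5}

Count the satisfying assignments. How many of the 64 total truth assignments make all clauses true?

6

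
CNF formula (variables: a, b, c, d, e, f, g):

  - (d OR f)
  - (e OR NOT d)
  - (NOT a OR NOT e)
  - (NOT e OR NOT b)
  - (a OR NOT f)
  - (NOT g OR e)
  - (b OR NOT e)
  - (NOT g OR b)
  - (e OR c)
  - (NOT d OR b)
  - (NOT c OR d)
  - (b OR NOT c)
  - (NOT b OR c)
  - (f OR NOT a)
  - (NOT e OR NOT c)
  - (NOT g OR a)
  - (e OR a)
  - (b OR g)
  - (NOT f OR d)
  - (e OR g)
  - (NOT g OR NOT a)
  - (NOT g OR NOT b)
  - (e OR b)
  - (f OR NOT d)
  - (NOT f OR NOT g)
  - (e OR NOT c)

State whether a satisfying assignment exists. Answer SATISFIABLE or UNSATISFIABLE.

UNSATISFIABLE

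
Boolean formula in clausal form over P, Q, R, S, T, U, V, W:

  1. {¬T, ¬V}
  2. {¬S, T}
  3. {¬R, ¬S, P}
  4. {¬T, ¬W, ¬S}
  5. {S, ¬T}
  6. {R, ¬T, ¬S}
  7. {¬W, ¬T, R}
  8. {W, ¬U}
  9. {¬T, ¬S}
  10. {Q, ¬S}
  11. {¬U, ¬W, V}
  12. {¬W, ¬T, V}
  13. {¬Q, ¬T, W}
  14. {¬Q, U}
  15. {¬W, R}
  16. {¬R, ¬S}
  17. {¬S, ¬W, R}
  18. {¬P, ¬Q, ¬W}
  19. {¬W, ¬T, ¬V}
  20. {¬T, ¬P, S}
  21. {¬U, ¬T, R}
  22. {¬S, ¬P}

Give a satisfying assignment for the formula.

P=F, Q=F, R=F, S=F, T=F, U=F, V=T, W=F

Check each clause:
  1. {¬T, ¬V} — ¬T is true.
  2. {¬S, T} — ¬S is true.
  3. {¬R, ¬S, P} — ¬S is true.
  4. {¬S, ¬W, ¬T} — ¬W is true.
  5. {S, ¬T} — ¬T is true.
  6. {R, ¬S, ¬T} — ¬S is true.
  7. {¬T, ¬W, R} — ¬W is true.
  8. {W, ¬U} — ¬U is true.
  9. {¬S, ¬T} — ¬T is true.
  10. {¬S, Q} — ¬S is true.
  11. {V, ¬U, ¬W} — ¬W is true.
  12. {¬T, V, ¬W} — ¬W is true.
  13. {¬Q, W, ¬T} — ¬T is true.
  14. {U, ¬Q} — ¬Q is true.
  15. {¬W, R} — ¬W is true.
  16. {¬S, ¬R} — ¬S is true.
  17. {R, ¬S, ¬W} — ¬W is true.
  18. {¬P, ¬Q, ¬W} — ¬W is true.
  19. {¬V, ¬T, ¬W} — ¬W is true.
  20. {¬T, ¬P, S} — ¬T is true.
  21. {R, ¬U, ¬T} — ¬U is true.
  22. {¬S, ¬P} — ¬S is true.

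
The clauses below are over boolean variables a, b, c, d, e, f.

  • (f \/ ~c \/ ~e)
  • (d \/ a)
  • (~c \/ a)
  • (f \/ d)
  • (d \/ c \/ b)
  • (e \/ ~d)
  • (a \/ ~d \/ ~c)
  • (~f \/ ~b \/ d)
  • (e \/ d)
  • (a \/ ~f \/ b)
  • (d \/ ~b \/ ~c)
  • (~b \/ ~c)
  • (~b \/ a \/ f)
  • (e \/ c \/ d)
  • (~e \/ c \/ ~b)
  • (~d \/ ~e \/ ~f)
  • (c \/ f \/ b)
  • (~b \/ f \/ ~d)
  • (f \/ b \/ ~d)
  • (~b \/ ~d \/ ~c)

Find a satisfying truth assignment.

a=1, b=0, c=1, d=0, e=1, f=1

Check each clause:
  1. (~e \/ f \/ ~c) — f is true.
  2. (a \/ d) — a is true.
  3. (~c \/ a) — a is true.
  4. (f \/ d) — f is true.
  5. (d \/ b \/ c) — c is true.
  6. (~d \/ e) — ~d is true.
  7. (~c \/ ~d \/ a) — a is true.
  8. (~f \/ ~b \/ d) — ~b is true.
  9. (e \/ d) — e is true.
  10. (a \/ b \/ ~f) — a is true.
  11. (d \/ ~b \/ ~c) — ~b is true.
  12. (~c \/ ~b) — ~b is true.
  13. (~b \/ f \/ a) — a is true.
  14. (c \/ d \/ e) — c is true.
  15. (~b \/ c \/ ~e) — c is true.
  16. (~e \/ ~d \/ ~f) — ~d is true.
  17. (b \/ c \/ f) — c is true.
  18. (~d \/ ~b \/ f) — ~d is true.
  19. (f \/ ~d \/ b) — ~d is true.
  20. (~c \/ ~b \/ ~d) — ~d is true.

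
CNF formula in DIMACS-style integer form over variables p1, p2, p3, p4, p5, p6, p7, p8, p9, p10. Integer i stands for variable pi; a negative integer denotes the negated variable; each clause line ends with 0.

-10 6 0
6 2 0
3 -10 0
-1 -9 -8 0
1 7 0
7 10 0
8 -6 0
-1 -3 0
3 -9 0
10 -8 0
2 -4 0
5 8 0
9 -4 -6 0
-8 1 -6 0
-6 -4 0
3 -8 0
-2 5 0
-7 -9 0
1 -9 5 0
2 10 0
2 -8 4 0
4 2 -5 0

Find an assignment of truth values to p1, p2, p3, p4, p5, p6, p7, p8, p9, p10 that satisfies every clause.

p1=False, p2=True, p3=True, p4=False, p5=True, p6=False, p7=True, p8=False, p9=False, p10=False

Try p1 = False.
  then p7 is forced to True.
  then p9 is forced to False.
For the remaining variables, p2 = True, p3 = True, p4 = False, p5 = True, p6 = False, p8 = False, p10 = False works.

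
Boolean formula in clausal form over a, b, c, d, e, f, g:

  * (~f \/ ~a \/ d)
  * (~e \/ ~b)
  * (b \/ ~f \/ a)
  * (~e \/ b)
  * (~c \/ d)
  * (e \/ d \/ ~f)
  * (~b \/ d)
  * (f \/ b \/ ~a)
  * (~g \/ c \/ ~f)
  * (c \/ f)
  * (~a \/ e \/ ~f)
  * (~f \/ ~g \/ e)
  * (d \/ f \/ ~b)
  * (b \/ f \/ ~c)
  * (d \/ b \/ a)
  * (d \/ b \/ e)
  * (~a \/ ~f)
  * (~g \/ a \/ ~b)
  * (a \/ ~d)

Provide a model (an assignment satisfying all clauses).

a = T, b = T, c = T, d = T, e = F, f = F, g = T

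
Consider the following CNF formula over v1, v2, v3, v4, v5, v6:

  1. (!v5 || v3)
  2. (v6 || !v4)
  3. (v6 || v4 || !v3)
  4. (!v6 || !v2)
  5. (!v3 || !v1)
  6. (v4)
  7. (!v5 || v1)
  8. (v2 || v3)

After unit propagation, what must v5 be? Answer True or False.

False

(v4) is a unit clause: v4 = True.
In (v6 || !v4), !v4 is now false; v6 must hold, so v6 = True.
(!v6 || !v2) with v6 = True leaves only !v2, so v2 = False.
(v2 || v3) with v2 = False leaves only v3, so v3 = True.
(!v1 || !v3) with v3 = True leaves only !v1, so v1 = False.
From (v1 || !v5) and v1 = False: v5 = False.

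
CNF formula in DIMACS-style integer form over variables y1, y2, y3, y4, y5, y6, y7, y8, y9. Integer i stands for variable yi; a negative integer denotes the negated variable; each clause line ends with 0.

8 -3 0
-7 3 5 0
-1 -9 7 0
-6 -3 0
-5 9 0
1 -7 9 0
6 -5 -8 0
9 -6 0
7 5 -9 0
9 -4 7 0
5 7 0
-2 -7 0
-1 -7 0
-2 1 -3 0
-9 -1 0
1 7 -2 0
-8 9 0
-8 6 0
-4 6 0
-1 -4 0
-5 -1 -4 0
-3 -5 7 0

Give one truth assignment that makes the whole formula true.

y1=False  y2=False  y3=False  y4=True  y5=True  y6=True  y7=True  y8=False  y9=True

Pure literal: y2 appears only negated; assign y2 = False.
Set y1 = False and propagate.
Set y3 = False and propagate.
Set y4 = True and propagate.
  then y6 is forced to True.
  then y9 is forced to True.
For the remaining variables, y5 = True, y7 = True, y8 = False works.
Check each clause:
  1. (NOT y3 OR y8) — NOT y3 is true.
  2. (y5 OR NOT y7 OR y3) — y5 is true.
  3. (NOT y9 OR NOT y1 OR y7) — NOT y1 is true.
  4. (NOT y3 OR NOT y6) — NOT y3 is true.
  5. (NOT y5 OR y9) — y9 is true.
  6. (y9 OR y1 OR NOT y7) — y9 is true.
  7. (NOT y5 OR NOT y8 OR y6) — NOT y8 is true.
  8. (NOT y6 OR y9) — y9 is true.
  9. (y5 OR NOT y9 OR y7) — y5 is true.
  10. (NOT y4 OR y7 OR y9) — y9 is true.
  11. (y7 OR y5) — y5 is true.
  12. (NOT y2 OR NOT y7) — NOT y2 is true.
  13. (NOT y1 OR NOT y7) — NOT y1 is true.
  14. (y1 OR NOT y3 OR NOT y2) — NOT y3 is true.
  15. (NOT y1 OR NOT y9) — NOT y1 is true.
  16. (y7 OR NOT y2 OR y1) — NOT y2 is true.
  17. (y9 OR NOT y8) — NOT y8 is true.
  18. (y6 OR NOT y8) — NOT y8 is true.
  19. (y6 OR NOT y4) — y6 is true.
  20. (NOT y1 OR NOT y4) — NOT y1 is true.
  21. (NOT y5 OR NOT y4 OR NOT y1) — NOT y1 is true.
  22. (NOT y3 OR y7 OR NOT y5) — NOT y3 is true.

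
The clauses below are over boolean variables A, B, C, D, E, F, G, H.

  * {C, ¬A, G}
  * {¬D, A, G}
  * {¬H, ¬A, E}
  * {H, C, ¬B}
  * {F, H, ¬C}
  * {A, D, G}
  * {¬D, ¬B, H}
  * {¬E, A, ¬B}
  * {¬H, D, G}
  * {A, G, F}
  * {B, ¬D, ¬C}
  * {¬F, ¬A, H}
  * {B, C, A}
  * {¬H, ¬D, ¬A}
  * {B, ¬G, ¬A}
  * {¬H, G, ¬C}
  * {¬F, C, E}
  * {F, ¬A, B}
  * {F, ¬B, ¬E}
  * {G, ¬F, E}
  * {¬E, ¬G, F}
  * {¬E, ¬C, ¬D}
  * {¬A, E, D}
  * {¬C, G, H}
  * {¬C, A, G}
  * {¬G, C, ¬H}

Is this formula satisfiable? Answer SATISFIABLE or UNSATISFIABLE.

SATISFIABLE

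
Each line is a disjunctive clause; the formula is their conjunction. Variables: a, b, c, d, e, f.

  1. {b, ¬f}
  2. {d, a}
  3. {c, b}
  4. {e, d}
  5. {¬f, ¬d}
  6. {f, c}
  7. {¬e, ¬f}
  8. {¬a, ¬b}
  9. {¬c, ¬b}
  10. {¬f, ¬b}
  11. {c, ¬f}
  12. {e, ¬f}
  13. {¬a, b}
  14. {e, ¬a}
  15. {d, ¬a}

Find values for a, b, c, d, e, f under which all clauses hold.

a = False, b = False, c = True, d = True, e = False, f = False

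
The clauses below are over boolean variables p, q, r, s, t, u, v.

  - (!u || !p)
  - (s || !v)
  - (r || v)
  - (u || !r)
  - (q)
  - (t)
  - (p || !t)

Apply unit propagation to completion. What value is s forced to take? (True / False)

True

Unit clause (q) sets q = True.
(t) stands alone — t = True.
From (!t || p) and t = True: p = True.
From (!p || !u) and p = True: u = False.
From (!r || u) and u = False: r = False.
(v || r) with r = False leaves only v, so v = True.
From (!v || s) and v = True: s = True.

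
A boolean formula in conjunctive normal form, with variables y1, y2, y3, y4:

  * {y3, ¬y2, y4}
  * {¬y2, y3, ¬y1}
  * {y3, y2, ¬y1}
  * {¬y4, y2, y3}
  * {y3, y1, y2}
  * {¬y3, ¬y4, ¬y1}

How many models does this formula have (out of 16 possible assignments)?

7

The models are:
  y1=0 y2=0 y3=1 y4=0
  y1=0 y2=0 y3=1 y4=1
  y1=0 y2=1 y3=0 y4=1
  y1=0 y2=1 y3=1 y4=0
  y1=0 y2=1 y3=1 y4=1
  y1=1 y2=0 y3=1 y4=0
  y1=1 y2=1 y3=1 y4=0
That's 7 in total.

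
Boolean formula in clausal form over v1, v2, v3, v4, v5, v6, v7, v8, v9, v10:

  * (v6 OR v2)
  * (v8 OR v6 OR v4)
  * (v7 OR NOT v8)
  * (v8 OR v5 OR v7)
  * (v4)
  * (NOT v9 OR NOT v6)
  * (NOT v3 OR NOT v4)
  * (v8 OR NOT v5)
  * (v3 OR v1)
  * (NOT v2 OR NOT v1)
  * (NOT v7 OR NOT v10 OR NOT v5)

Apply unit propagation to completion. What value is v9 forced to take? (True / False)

(v4) stands alone — v4 = True.
(NOT v4 OR NOT v3) with v4 = True leaves only NOT v3, so v3 = False.
(v1 OR v3): since v3 = False, the clause reduces to (v1). v1 = True.
(NOT v1 OR NOT v2): since v1 = True, the clause reduces to (NOT v2). v2 = False.
From (v6 OR v2) and v2 = False: v6 = True.
(NOT v9 OR NOT v6): since v6 = True, the clause reduces to (NOT v9). v9 = False.

False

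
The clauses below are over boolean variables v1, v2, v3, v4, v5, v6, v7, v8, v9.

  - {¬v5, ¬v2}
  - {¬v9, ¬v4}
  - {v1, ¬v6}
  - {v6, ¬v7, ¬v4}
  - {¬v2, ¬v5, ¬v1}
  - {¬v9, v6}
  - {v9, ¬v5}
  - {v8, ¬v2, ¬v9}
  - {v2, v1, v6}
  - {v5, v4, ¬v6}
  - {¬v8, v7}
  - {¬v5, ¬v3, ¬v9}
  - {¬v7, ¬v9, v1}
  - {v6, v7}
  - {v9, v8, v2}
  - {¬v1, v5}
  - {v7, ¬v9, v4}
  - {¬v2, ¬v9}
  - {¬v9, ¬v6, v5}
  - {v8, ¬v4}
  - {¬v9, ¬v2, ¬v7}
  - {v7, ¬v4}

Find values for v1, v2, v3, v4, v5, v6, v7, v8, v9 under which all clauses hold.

v1 = False  v2 = True  v3 = True  v4 = False  v5 = False  v6 = False  v7 = True  v8 = False  v9 = False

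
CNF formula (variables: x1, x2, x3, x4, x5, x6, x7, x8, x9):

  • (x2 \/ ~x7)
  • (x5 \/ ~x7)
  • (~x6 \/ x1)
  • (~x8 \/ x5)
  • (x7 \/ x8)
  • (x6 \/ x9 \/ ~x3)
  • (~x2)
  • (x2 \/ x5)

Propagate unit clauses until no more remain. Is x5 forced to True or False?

True

Unit clause (~x2) sets x2 = False.
(x2 \/ ~x7) with x2 = False leaves only ~x7, so x7 = False.
From (x7 \/ x8) and x7 = False: x8 = True.
(x5 \/ ~x8): since x8 = True, the clause reduces to (x5). x5 = True.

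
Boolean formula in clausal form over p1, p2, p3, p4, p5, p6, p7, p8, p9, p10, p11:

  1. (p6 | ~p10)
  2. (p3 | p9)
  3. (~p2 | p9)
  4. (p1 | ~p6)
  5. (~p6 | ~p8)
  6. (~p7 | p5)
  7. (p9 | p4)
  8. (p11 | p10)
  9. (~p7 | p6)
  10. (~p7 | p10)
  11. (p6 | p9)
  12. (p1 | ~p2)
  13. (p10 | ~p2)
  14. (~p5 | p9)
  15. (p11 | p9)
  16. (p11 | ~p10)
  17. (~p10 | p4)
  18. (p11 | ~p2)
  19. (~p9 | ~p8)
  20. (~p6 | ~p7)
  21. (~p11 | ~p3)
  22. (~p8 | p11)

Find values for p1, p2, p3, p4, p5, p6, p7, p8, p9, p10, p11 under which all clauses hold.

p2 occurs only negated in the remaining clauses — set p2 = False.
p4 occurs only positively in the remaining clauses — set p4 = True.
Try p1 = False.
  then p6 is forced to False.
  then p10 is forced to False.
  then p11 is forced to True.
  then p7 is forced to False.
  then p9 is forced to True.
  then p8 is forced to False.
  then p3 is forced to False.
p5 is now unconstrained; take p5 = False.

p1=F, p2=F, p3=F, p4=T, p5=F, p6=F, p7=F, p8=F, p9=T, p10=F, p11=T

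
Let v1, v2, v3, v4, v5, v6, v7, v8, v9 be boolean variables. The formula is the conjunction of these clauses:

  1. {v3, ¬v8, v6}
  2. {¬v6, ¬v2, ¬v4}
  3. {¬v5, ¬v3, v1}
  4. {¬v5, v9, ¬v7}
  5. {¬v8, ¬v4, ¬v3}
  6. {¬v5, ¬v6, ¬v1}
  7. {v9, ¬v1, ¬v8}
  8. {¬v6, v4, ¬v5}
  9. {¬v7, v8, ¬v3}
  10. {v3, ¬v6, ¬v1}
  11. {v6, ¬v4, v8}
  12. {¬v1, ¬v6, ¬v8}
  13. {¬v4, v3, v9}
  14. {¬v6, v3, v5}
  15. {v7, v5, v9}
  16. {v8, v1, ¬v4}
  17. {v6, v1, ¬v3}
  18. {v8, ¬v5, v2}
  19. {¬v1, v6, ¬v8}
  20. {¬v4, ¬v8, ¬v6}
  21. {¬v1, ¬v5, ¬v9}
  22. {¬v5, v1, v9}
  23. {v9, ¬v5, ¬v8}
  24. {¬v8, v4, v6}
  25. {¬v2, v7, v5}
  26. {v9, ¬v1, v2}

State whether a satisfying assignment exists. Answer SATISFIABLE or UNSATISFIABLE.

SATISFIABLE

Set v1 = True and propagate.
For the remaining variables, v2 = False, v3 = False, v4 = False, v5 = False, v6 = False, v7 = False, v8 = False, v9 = True works.
So v1 = True  v2 = False  v3 = False  v4 = False  v5 = False  v6 = False  v7 = False  v8 = False  v9 = True is a satisfying assignment.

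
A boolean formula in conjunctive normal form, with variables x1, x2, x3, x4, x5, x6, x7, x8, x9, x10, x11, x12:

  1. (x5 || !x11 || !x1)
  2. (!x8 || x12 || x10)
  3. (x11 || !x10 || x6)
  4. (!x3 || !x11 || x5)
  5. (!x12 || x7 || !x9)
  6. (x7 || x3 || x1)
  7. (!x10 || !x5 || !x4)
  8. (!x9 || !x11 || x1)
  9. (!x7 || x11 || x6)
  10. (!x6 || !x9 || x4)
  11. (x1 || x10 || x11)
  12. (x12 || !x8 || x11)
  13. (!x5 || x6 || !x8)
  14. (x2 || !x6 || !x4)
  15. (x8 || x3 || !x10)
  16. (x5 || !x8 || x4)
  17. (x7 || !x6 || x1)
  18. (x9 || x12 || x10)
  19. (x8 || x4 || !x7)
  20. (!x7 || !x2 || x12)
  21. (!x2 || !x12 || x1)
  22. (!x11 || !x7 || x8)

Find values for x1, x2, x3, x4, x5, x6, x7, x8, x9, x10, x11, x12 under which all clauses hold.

x1=True  x2=True  x3=True  x4=True  x5=False  x6=True  x7=True  x8=True  x9=True  x10=False  x11=False  x12=True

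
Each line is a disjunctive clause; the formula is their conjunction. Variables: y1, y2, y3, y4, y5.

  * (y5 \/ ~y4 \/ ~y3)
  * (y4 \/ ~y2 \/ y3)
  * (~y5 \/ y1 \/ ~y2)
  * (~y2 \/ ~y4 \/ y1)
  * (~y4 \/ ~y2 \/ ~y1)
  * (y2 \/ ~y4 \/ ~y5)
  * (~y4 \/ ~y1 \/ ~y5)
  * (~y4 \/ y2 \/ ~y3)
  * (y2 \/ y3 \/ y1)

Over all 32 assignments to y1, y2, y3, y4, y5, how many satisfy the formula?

10

Case analysis on y2 and y4:
  y2=T, y4=T: a clause becomes empty — 0.
  y2=T, y4=F: remaining (y1,y3,y5) ∈ {(F,T,F); (T,T,F); (T,T,T)} — 3.
  y2=F, y4=T: remaining (y1,y3,y5) ∈ {(T,F,F)} — 1.
  y2=F, y4=F: y5 free; 3 ways for (y1,y3) × 2^1 = 6.
Total: 0 + 3 + 1 + 6 = 10.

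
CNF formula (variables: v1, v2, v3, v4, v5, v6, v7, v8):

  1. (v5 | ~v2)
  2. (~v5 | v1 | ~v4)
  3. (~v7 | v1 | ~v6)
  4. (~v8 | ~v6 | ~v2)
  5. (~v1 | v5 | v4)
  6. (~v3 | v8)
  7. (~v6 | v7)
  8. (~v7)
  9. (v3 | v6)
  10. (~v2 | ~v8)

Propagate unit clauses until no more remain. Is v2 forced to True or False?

(~v7) is a unit clause: v7 = False.
(~v6 | v7) with v7 = False leaves only ~v6, so v6 = False.
In (v3 | v6), v6 is now false; v3 must hold, so v3 = True.
From (v8 | ~v3) and v3 = True: v8 = True.
(~v2 | ~v8) with v8 = True leaves only ~v2, so v2 = False.

False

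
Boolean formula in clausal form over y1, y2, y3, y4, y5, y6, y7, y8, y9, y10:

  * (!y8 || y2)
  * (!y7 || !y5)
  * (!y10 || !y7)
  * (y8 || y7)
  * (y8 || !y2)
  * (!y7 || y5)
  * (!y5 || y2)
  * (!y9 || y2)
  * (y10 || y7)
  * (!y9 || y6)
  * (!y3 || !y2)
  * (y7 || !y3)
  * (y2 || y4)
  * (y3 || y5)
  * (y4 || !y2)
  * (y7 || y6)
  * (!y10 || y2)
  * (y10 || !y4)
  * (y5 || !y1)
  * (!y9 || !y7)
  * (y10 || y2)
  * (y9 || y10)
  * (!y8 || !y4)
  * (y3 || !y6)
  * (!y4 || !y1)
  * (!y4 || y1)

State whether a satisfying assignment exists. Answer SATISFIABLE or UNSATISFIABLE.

y2 = True:
  propagation gives y8=True, y3=False, y5=True, y7=False; an empty clause results — contradiction.
y2 = False:
  propagation gives y8=False, y7=True, y5=False; an empty clause results — contradiction.
Every branch closes, so no satisfying assignment exists.

UNSATISFIABLE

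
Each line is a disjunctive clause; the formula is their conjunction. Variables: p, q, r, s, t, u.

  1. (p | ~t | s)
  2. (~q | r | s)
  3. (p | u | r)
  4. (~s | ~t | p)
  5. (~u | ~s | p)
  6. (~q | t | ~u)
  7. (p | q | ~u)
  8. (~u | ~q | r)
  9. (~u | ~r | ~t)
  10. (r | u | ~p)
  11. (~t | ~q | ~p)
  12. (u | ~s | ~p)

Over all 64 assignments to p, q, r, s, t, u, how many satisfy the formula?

Case analysis on p and u:
  p=T, u=T: s free; 3 ways for (q,r,t) × 2^1 = 6.
  p=T, u=F: remaining (q,r,s,t) ∈ {(F,T,F,F); (F,T,F,T); (T,T,F,F)} — 3.
  p=F, u=T: a clause becomes empty — 0.
  p=F, u=F: remaining (q,r,s,t) ∈ {(F,T,F,F); (F,T,T,F); (T,T,F,F); (T,T,T,F)} — 4.
Total: 6 + 3 + 0 + 4 = 13.

13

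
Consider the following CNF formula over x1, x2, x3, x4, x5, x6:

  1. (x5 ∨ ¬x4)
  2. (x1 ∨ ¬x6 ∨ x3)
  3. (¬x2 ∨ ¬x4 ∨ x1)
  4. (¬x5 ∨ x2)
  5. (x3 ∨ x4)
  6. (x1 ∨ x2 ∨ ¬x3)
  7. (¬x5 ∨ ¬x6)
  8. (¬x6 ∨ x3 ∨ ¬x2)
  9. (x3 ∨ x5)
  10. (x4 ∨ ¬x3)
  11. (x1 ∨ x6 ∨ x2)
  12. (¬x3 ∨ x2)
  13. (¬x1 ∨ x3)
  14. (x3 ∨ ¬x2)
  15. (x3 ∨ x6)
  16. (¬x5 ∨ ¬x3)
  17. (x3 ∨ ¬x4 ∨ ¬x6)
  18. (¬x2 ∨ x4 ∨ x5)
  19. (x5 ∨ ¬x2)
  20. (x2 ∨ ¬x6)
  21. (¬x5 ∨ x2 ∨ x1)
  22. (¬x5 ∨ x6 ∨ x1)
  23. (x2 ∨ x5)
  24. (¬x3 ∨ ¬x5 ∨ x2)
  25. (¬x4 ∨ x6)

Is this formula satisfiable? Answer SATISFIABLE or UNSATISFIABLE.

x2 = True:
  propagation gives x3=True, x4=True, x5=True; an empty clause results — contradiction.
x2 = False:
  propagation gives x5=False; an empty clause results — contradiction.
Every branch closes, so no satisfying assignment exists.

UNSATISFIABLE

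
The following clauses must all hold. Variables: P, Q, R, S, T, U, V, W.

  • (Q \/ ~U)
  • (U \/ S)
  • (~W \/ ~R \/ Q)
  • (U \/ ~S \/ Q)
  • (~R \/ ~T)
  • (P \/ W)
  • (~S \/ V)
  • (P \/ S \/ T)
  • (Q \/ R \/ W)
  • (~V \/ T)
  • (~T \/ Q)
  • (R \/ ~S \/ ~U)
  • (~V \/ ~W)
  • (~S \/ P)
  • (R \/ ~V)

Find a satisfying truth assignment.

P = 1, Q = 1, R = 0, S = 0, T = 0, U = 1, V = 0, W = 0

Pure literal: P appears only positively; assign P = True.
Q occurs only positively in the remaining clauses — set Q = True.
Try R = False.
  then V is forced to False.
  then S is forced to False.
  then U is forced to True.
T, W are now unconstrained; take T = False, W = False.
Every clause has at least one true literal under this assignment.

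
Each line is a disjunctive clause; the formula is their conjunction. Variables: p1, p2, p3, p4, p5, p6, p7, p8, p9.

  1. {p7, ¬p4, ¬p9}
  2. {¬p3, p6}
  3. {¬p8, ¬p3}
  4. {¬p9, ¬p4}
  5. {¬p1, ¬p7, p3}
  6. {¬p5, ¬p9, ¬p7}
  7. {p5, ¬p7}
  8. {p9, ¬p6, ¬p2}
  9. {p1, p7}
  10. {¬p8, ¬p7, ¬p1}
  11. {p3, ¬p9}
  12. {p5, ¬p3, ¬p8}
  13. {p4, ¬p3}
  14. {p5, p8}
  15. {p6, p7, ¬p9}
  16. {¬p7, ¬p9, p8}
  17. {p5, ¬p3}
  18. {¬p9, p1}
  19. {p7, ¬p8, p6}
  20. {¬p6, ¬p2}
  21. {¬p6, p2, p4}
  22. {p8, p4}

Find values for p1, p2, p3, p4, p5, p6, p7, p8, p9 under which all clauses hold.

Try p1 = False.
  then p7 is forced to True.
  then p5 is forced to True.
  then p9 is forced to False.
Branch on p2: take p2 = False.
The remaining clauses are satisfied by p3 = False, p4 = True, p6 = False, p8 = True.

p1=0, p2=0, p3=0, p4=1, p5=1, p6=0, p7=1, p8=1, p9=0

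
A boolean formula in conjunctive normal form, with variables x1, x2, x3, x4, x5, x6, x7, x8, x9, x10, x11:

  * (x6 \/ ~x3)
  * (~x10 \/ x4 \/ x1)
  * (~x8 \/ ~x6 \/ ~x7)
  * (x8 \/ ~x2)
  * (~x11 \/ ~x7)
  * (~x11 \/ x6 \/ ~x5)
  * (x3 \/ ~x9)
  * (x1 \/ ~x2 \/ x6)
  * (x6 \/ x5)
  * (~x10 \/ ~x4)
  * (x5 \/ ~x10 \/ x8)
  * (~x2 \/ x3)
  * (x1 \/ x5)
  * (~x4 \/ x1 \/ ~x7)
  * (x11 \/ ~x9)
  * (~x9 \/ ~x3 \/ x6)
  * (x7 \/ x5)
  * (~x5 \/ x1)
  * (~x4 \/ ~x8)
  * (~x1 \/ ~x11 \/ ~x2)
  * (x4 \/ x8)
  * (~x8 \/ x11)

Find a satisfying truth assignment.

x1=1, x2=0, x3=1, x4=0, x5=1, x6=1, x7=0, x8=1, x9=1, x10=0, x11=1

Check each clause:
  1. (x6 \/ ~x3) — x6 is true.
  2. (x1 \/ ~x10 \/ x4) — x1 is true.
  3. (~x8 \/ ~x7 \/ ~x6) — ~x7 is true.
  4. (~x2 \/ x8) — x8 is true.
  5. (~x11 \/ ~x7) — ~x7 is true.
  6. (~x11 \/ x6 \/ ~x5) — x6 is true.
  7. (x3 \/ ~x9) — x3 is true.
  8. (x1 \/ x6 \/ ~x2) — x1 is true.
  9. (x5 \/ x6) — x5 is true.
  10. (~x10 \/ ~x4) — ~x4 is true.
  11. (~x10 \/ x8 \/ x5) — x8 is true.
  12. (~x2 \/ x3) — x3 is true.
  13. (x1 \/ x5) — x1 is true.
  14. (~x4 \/ ~x7 \/ x1) — x1 is true.
  15. (x11 \/ ~x9) — x11 is true.
  16. (~x9 \/ ~x3 \/ x6) — x6 is true.
  17. (x5 \/ x7) — x5 is true.
  18. (~x5 \/ x1) — x1 is true.
  19. (~x4 \/ ~x8) — ~x4 is true.
  20. (~x1 \/ ~x2 \/ ~x11) — ~x2 is true.
  21. (x4 \/ x8) — x8 is true.
  22. (~x8 \/ x11) — x11 is true.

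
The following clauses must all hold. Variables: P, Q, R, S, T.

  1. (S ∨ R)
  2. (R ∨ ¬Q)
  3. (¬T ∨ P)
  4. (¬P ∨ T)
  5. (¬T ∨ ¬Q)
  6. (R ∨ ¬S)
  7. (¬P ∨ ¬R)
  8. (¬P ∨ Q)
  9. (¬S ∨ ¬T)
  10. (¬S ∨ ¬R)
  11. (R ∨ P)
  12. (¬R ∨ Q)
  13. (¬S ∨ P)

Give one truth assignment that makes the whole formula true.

P=F, Q=T, R=T, S=F, T=F

Check each clause:
  1. (R ∨ S) — R is true.
  2. (¬Q ∨ R) — R is true.
  3. (¬T ∨ P) — ¬T is true.
  4. (T ∨ ¬P) — ¬P is true.
  5. (¬Q ∨ ¬T) — ¬T is true.
  6. (R ∨ ¬S) — R is true.
  7. (¬P ∨ ¬R) — ¬P is true.
  8. (¬P ∨ Q) — Q is true.
  9. (¬S ∨ ¬T) — ¬T is true.
  10. (¬R ∨ ¬S) — ¬S is true.
  11. (R ∨ P) — R is true.
  12. (Q ∨ ¬R) — Q is true.
  13. (¬S ∨ P) — ¬S is true.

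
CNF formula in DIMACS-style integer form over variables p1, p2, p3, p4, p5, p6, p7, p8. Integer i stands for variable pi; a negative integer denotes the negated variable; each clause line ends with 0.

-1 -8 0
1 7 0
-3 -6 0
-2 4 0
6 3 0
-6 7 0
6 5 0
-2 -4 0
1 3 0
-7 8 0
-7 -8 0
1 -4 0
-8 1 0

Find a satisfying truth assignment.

p2 occurs only negated in the remaining clauses — set p2 = False.
p5 occurs only positively in the remaining clauses — set p5 = True.
Branch on p1: take p1 = True.
  then p8 is forced to False.
  then p7 is forced to False.
  then p6 is forced to False.
  then p3 is forced to True.
p4 is now unconstrained; take p4 = True.
Every clause has at least one true literal under this assignment.

p1=True, p2=False, p3=True, p4=True, p5=True, p6=False, p7=False, p8=False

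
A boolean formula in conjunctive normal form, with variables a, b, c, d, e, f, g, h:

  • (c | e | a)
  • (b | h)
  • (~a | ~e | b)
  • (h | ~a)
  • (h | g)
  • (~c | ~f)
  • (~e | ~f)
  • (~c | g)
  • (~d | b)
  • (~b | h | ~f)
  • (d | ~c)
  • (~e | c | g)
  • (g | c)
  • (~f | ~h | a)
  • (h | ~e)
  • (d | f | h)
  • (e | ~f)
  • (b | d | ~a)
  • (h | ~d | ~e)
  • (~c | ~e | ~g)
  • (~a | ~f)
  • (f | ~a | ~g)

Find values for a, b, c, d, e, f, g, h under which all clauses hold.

a=F  b=T  c=F  d=T  e=T  f=F  g=T  h=T

Check each clause:
  1. (a | c | e) — e is true.
  2. (h | b) — h is true.
  3. (~e | ~a | b) — b is true.
  4. (~a | h) — h is true.
  5. (g | h) — h is true.
  6. (~f | ~c) — ~f is true.
  7. (~f | ~e) — ~f is true.
  8. (g | ~c) — ~c is true.
  9. (~d | b) — b is true.
  10. (h | ~f | ~b) — h is true.
  11. (~c | d) — d is true.
  12. (~e | g | c) — g is true.
  13. (g | c) — g is true.
  14. (a | ~f | ~h) — ~f is true.
  15. (~e | h) — h is true.
  16. (h | f | d) — h is true.
  17. (~f | e) — ~f is true.
  18. (d | b | ~a) — b is true.
  19. (~d | h | ~e) — h is true.
  20. (~g | ~c | ~e) — ~c is true.
  21. (~f | ~a) — ~f is true.
  22. (~a | f | ~g) — ~a is true.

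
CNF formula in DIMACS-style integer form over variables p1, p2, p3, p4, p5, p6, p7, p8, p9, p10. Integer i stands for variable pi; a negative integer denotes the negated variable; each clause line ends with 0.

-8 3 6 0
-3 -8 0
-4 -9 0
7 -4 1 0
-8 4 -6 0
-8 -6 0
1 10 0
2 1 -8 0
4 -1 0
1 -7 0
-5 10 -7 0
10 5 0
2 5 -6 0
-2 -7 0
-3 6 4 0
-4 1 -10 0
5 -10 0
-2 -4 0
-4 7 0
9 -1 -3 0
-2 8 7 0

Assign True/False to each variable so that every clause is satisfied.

p1=False, p2=False, p3=True, p4=False, p5=True, p6=True, p7=False, p8=False, p9=False, p10=True

Check each clause:
  1. (p3 ∨ ¬p8 ∨ p6) — ¬p8 is true.
  2. (¬p8 ∨ ¬p3) — ¬p8 is true.
  3. (¬p4 ∨ ¬p9) — ¬p4 is true.
  4. (p7 ∨ ¬p4 ∨ p1) — ¬p4 is true.
  5. (¬p6 ∨ ¬p8 ∨ p4) — ¬p8 is true.
  6. (¬p6 ∨ ¬p8) — ¬p8 is true.
  7. (p10 ∨ p1) — p10 is true.
  8. (p1 ∨ p2 ∨ ¬p8) — ¬p8 is true.
  9. (p4 ∨ ¬p1) — ¬p1 is true.
  10. (p1 ∨ ¬p7) — ¬p7 is true.
  11. (p10 ∨ ¬p7 ∨ ¬p5) — ¬p7 is true.
  12. (p10 ∨ p5) — p10 is true.
  13. (p5 ∨ p2 ∨ ¬p6) — p5 is true.
  14. (¬p7 ∨ ¬p2) — ¬p7 is true.
  15. (p6 ∨ ¬p3 ∨ p4) — p6 is true.
  16. (¬p10 ∨ p1 ∨ ¬p4) — ¬p4 is true.
  17. (¬p10 ∨ p5) — p5 is true.
  18. (¬p4 ∨ ¬p2) — ¬p4 is true.
  19. (¬p4 ∨ p7) — ¬p4 is true.
  20. (p9 ∨ ¬p3 ∨ ¬p1) — ¬p1 is true.
  21. (p7 ∨ ¬p2 ∨ p8) — ¬p2 is true.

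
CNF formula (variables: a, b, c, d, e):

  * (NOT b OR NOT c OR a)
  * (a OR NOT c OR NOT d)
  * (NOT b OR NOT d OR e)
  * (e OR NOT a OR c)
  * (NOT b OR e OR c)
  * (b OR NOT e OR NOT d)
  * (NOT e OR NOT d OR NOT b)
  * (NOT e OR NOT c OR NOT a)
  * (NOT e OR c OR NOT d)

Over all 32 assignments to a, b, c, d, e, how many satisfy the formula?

11

Split on e, then c.
  e=T, c=T: remaining (a,b,d) ∈ {(F,F,F)} — 1.
  e=T, c=F: remaining (a,b,d) ∈ {(F,F,F); (F,T,F); (T,F,F); (T,T,F)} — 4.
  e=F, c=T: remaining (a,b,d) ∈ {(F,F,F); (T,F,F); (T,F,T); (T,T,F)} — 4.
  e=F, c=F: remaining (a,b,d) ∈ {(F,F,F); (F,F,T)} — 2.
Total: 1 + 4 + 4 + 2 = 11.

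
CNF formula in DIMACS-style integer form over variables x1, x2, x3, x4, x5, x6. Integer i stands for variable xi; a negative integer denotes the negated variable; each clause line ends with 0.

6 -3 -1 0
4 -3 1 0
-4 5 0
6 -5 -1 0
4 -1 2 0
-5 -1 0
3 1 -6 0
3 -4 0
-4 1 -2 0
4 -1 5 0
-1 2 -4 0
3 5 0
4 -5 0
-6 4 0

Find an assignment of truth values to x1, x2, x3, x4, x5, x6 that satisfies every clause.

x1=False, x2=False, x3=True, x4=True, x5=True, x6=False

Check each clause:
  1. (x6 OR NOT x1 OR NOT x3) — NOT x1 is true.
  2. (x4 OR x1 OR NOT x3) — x4 is true.
  3. (x5 OR NOT x4) — x5 is true.
  4. (NOT x5 OR x6 OR NOT x1) — NOT x1 is true.
  5. (NOT x1 OR x2 OR x4) — x4 is true.
  6. (NOT x5 OR NOT x1) — NOT x1 is true.
  7. (NOT x6 OR x1 OR x3) — NOT x6 is true.
  8. (NOT x4 OR x3) — x3 is true.
  9. (x1 OR NOT x2 OR NOT x4) — NOT x2 is true.
  10. (x5 OR NOT x1 OR x4) — x4 is true.
  11. (NOT x1 OR NOT x4 OR x2) — NOT x1 is true.
  12. (x5 OR x3) — x3 is true.
  13. (x4 OR NOT x5) — x4 is true.
  14. (x4 OR NOT x6) — NOT x6 is true.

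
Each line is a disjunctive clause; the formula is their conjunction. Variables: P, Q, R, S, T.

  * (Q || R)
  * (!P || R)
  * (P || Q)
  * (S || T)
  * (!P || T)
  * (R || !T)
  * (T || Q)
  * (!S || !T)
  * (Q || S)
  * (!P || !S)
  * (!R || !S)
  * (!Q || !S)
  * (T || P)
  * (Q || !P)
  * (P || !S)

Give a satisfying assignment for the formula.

P=1, Q=1, R=1, S=0, T=1

Try P = True.
  then R is forced to True.
  then T is forced to True.
  then S is forced to False.
  then Q is forced to True.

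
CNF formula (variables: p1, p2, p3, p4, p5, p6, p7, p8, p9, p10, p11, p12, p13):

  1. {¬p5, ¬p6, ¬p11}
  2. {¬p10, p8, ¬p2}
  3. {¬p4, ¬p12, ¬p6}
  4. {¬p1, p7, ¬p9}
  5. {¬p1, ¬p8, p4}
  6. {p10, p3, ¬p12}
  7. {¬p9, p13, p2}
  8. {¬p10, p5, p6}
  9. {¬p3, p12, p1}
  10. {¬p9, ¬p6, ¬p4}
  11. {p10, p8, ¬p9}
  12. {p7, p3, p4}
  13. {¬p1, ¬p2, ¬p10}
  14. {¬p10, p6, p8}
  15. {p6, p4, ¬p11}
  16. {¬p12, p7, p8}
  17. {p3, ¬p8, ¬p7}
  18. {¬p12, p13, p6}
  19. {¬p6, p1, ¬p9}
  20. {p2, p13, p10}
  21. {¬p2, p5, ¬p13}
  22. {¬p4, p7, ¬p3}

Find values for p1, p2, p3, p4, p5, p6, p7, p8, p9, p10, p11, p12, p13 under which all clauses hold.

Pure literal: p9 appears only negated; assign p9 = False.
Try p1 = True.
Set p2 = False and propagate.
For the remaining variables, p3 = True, p4 = False, p5 = False, p6 = True, p7 = True, p8 = False, p10 = True, p11 = True, p12 = True, p13 = True works.

p1=1, p2=0, p3=1, p4=0, p5=0, p6=1, p7=1, p8=0, p9=0, p10=1, p11=1, p12=1, p13=1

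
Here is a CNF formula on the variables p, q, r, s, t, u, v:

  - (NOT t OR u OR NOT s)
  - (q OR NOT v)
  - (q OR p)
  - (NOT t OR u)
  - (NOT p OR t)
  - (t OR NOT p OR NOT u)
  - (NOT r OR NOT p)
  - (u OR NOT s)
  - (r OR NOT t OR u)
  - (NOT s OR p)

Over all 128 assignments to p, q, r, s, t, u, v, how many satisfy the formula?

Case analysis on p and t:
  p=1, t=1: s free; 3 ways for (q,r,u,v) × 2^1 = 6.
  p=1, t=0: a clause becomes empty — 0.
  p=0, t=1: remaining (q,r,s,u,v) ∈ {(1,0,0,1,0); (1,0,0,1,1); (1,1,0,1,0); (1,1,0,1,1)} — 4.
  p=0, t=0: forces q=1; s=0; r, u, v free → 2^3 = 8.
Total: 6 + 0 + 4 + 8 = 18.

18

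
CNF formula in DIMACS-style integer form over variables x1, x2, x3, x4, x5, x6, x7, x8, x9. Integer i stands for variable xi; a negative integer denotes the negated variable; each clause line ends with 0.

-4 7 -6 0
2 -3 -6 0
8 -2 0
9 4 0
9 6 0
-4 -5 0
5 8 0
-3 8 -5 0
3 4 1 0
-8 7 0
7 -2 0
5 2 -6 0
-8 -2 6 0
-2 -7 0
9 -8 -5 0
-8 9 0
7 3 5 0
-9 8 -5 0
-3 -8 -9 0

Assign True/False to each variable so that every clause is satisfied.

Branch on x1: take x1 = False.
The remaining clauses are satisfied by x2 = False, x3 = False, x4 = True, x5 = False, x6 = False, x7 = True, x8 = True, x9 = True.

x1=F  x2=F  x3=F  x4=T  x5=F  x6=F  x7=T  x8=T  x9=T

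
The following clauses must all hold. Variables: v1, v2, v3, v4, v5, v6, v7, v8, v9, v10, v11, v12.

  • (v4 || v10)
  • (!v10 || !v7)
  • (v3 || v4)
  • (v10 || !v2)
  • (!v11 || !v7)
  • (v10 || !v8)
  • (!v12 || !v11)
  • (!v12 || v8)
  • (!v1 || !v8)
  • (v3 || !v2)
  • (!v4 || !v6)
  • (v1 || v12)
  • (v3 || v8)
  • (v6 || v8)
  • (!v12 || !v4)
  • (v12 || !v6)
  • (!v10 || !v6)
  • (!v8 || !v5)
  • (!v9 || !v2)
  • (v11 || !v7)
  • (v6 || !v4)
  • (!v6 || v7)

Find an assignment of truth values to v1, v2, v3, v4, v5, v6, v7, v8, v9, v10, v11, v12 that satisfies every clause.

v2 occurs only negated in the remaining clauses — set v2 = False.
Pure literal: v3 appears only positively; assign v3 = True.
Branch on v1: take v1 = False.
  then v12 is forced to True.
  then v11 is forced to False.
  then v8 is forced to True.
  then v10 is forced to True.
  then v7 is forced to False.
  then v4 is forced to False.
  then v6 is forced to False.
  then v5 is forced to False.
v9 is now unconstrained; take v9 = False.
Every clause has at least one true literal under this assignment.

v1=F, v2=F, v3=T, v4=F, v5=F, v6=F, v7=F, v8=T, v9=F, v10=T, v11=F, v12=T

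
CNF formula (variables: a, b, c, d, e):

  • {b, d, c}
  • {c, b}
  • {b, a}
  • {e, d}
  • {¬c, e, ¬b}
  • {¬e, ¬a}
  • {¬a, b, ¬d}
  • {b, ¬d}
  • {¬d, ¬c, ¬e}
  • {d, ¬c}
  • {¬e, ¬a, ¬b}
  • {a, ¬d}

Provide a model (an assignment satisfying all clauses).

a = F, b = T, c = F, d = F, e = T

Check each clause:
  1. {d, c, b} — b is true.
  2. {b, c} — b is true.
  3. {a, b} — b is true.
  4. {d, e} — e is true.
  5. {e, ¬c, ¬b} — ¬c is true.
  6. {¬e, ¬a} — ¬a is true.
  7. {b, ¬d, ¬a} — b is true.
  8. {b, ¬d} — b is true.
  9. {¬d, ¬c, ¬e} — ¬d is true.
  10. {¬c, d} — ¬c is true.
  11. {¬a, ¬e, ¬b} — ¬a is true.
  12. {a, ¬d} — ¬d is true.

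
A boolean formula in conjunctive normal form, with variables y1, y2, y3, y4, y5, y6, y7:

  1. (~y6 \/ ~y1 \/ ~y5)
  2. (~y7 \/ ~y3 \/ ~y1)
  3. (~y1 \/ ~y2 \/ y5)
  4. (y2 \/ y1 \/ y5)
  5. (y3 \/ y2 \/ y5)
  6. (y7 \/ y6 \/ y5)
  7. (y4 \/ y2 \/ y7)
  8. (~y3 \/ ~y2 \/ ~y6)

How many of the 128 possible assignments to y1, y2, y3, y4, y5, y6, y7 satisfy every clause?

Split on y2, then y5.
  y2=1, y5=1: y4 free; 9 ways for (y1,y3,y6,y7) × 2^1 = 18.
  y2=1, y5=0: y4 free; 4 ways for (y1,y3,y6,y7) × 2^1 = 8.
  y2=0, y5=1: 16 of the 32 assignments to (y1,y3,y4,y6,y7) work.
  y2=0, y5=0: remaining (y1,y3,y4,y6,y7) ∈ {(1,1,1,1,0)} — 1.
Total: 18 + 8 + 16 + 1 = 43.

43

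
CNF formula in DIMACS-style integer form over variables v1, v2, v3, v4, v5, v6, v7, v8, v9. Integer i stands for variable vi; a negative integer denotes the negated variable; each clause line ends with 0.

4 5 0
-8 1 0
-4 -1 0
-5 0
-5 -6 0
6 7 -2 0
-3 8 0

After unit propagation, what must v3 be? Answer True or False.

Unit clause (NOT v5) sets v5 = False.
In (v5 OR v4), v5 is now false; v4 must hold, so v4 = True.
(NOT v1 OR NOT v4): since v4 = True, the clause reduces to (NOT v1). v1 = False.
(v1 OR NOT v8): since v1 = False, the clause reduces to (NOT v8). v8 = False.
From (NOT v3 OR v8) and v8 = False: v3 = False.

False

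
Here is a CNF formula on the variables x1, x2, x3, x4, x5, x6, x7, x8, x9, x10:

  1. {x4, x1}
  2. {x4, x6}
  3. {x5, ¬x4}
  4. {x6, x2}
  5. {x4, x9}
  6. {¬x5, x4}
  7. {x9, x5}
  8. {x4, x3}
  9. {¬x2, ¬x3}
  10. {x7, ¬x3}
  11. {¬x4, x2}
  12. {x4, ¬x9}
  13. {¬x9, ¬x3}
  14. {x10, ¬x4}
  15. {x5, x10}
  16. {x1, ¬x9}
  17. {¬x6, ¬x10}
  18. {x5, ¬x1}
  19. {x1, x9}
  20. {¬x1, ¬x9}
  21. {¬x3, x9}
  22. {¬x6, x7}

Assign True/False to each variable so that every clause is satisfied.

Branch on x1: take x1 = True.
  then x5 is forced to True.
  then x4 is forced to True.
  then x2 is forced to True.
  then x3 is forced to False.
  then x10 is forced to True.
  then x6 is forced to False.
  then x9 is forced to False.
x7, x8 are now unconstrained; take x7 = False, x8 = True.
Every clause has at least one true literal under this assignment.
Check each clause:
  1. {x1, x4} — x1 is true.
  2. {x4, x6} — x4 is true.
  3. {x5, ¬x4} — x5 is true.
  4. {x6, x2} — x2 is true.
  5. {x9, x4} — x4 is true.
  6. {x4, ¬x5} — x4 is true.
  7. {x9, x5} — x5 is true.
  8. {x4, x3} — x4 is true.
  9. {¬x2, ¬x3} — ¬x3 is true.
  10. {x7, ¬x3} — ¬x3 is true.
  11. {¬x4, x2} — x2 is true.
  12. {¬x9, x4} — x4 is true.
  13. {¬x9, ¬x3} — ¬x3 is true.
  14. {x10, ¬x4} — x10 is true.
  15. {x5, x10} — x10 is true.
  16. {¬x9, x1} — x1 is true.
  17. {¬x6, ¬x10} — ¬x6 is true.
  18. {¬x1, x5} — x5 is true.
  19. {x1, x9} — x1 is true.
  20. {¬x9, ¬x1} — ¬x9 is true.
  21. {x9, ¬x3} — ¬x3 is true.
  22. {x7, ¬x6} — ¬x6 is true.

x1=True, x2=True, x3=False, x4=True, x5=True, x6=False, x7=False, x8=True, x9=False, x10=True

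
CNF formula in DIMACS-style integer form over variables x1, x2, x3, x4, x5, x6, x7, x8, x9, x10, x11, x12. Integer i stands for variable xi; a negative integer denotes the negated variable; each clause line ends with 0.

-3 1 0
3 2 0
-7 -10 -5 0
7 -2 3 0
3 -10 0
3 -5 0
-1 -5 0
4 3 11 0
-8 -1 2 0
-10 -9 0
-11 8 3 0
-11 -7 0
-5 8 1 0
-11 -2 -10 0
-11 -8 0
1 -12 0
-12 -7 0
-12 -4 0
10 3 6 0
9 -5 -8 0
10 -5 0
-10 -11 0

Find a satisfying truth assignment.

Pure literal: x5 appears only negated; assign x5 = False.
Pure literal: x6 appears only positively; assign x6 = True.
Set x1 = True and propagate.
For the remaining variables, x2 = False, x3 = True, x4 = True, x7 = True, x8 = False, x9 = False, x10 = True, x11 = False, x12 = False works.
Check each clause:
  1. {x1, ¬x3} — x1 is true.
  2. {x2, x3} — x3 is true.
  3. {¬x10, ¬x7, ¬x5} — ¬x5 is true.
  4. {¬x2, x7, x3} — x3 is true.
  5. {¬x10, x3} — x3 is true.
  6. {x3, ¬x5} — x3 is true.
  7. {¬x5, ¬x1} — ¬x5 is true.
  8. {x4, x3, x11} — x3 is true.
  9. {x2, ¬x8, ¬x1} — ¬x8 is true.
  10. {¬x10, ¬x9} — ¬x9 is true.
  11. {x3, x8, ¬x11} — x3 is true.
  12. {¬x7, ¬x11} — ¬x11 is true.
  13. {¬x5, x1, x8} — x1 is true.
  14. {¬x11, ¬x2, ¬x10} — ¬x11 is true.
  15. {¬x8, ¬x11} — ¬x8 is true.
  16. {x1, ¬x12} — x1 is true.
  17. {¬x7, ¬x12} — ¬x12 is true.
  18. {¬x4, ¬x12} — ¬x12 is true.
  19. {x10, x3, x6} — x10 is true.
  20. {x9, ¬x8, ¬x5} — ¬x8 is true.
  21. {x10, ¬x5} — x10 is true.
  22. {¬x10, ¬x11} — ¬x11 is true.

x1=True, x2=False, x3=True, x4=True, x5=False, x6=True, x7=True, x8=False, x9=False, x10=True, x11=False, x12=False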